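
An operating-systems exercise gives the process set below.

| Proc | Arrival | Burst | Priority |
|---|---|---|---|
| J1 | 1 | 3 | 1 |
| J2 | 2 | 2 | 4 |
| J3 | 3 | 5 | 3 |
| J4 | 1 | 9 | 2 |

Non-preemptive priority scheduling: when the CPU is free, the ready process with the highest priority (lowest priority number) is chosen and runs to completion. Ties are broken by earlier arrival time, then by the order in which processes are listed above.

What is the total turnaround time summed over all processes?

Gantt: | idle 0-1 | J1 1-4 | J4 4-13 | J3 13-18 | J2 18-20 |
Completion: J1=4  J2=20  J3=18  J4=13
Turnaround = completion − arrival: J1=3, J2=18, J3=15, J4=12
Total turnaround = 3 + 18 + 15 + 12 = 48

48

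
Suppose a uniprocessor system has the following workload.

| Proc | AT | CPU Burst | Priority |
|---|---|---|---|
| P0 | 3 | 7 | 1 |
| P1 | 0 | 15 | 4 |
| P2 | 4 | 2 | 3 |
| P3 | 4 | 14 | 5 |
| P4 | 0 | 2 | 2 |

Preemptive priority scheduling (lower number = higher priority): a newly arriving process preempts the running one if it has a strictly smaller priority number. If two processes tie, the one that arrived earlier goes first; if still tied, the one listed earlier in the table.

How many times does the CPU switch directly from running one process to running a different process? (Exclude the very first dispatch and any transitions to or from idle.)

Gantt: | P4 0-2 | P1 2-3 | P0 3-10 | P2 10-12 | P1 12-26 | P3 26-40 |
Completion: P0=10  P1=26  P2=12  P3=40  P4=2

5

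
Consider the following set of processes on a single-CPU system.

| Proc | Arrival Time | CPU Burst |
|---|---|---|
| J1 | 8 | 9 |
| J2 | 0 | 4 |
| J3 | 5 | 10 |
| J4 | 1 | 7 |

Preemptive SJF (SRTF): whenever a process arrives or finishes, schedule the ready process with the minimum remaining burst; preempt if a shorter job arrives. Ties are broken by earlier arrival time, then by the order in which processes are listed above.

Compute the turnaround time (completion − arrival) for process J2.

4

Timeline: | J2 0-4 | J4 4-11 | J1 11-20 | J3 20-30 |
Completion: J1=20  J2=4  J3=30  J4=11
Turnaround (C−A): J1=12  J2=4  J3=25  J4=10
Turnaround(J2) = completion − arrival = 4 − 0 = 4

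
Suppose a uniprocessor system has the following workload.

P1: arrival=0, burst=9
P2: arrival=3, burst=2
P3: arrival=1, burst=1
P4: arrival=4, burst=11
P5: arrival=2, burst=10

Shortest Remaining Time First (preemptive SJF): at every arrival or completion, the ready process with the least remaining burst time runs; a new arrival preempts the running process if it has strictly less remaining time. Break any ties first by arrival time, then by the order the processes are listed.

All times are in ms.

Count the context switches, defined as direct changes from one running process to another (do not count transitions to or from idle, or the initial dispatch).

Gantt: | P1 0-1 | P3 1-2 | P1 2-3 | P2 3-5 | P1 5-12 | P5 12-22 | P4 22-33 |
Completion: P1=12  P2=5  P3=2  P4=33  P5=22
Turnaround (C−A): P1=12  P2=2  P3=1  P4=29  P5=20

6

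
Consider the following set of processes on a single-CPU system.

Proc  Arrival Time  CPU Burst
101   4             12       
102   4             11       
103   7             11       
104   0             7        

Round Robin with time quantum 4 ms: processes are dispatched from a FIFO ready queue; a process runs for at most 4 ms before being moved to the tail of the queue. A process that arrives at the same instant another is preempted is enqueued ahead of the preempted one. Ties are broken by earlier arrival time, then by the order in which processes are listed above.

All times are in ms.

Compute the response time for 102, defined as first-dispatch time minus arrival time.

Schedule: | 104 0-4 | 101 4-8 | 102 8-12 | 104 12-15 | 103 15-19 | 101 19-23 | 102 23-27 | 103 27-31 | 101 31-35 | 102 35-38 | 103 38-41 |
Completion: 101=35  102=38  103=41  104=15
Turnaround (C−A): 101=31  102=34  103=34  104=15
Response(102) = first start − arrival = 8 − 4 = 4

4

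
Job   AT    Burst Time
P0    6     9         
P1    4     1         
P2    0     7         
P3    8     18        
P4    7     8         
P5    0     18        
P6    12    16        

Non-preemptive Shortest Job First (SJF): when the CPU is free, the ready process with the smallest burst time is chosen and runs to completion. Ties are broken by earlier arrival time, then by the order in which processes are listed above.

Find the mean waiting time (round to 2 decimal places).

Schedule: | P2 0-7 | P1 7-8 | P4 8-16 | P0 16-25 | P6 25-41 | P5 41-59 | P3 59-77 |
Completion: P0=25  P1=8  P2=7  P3=77  P4=16  P5=59  P6=41
Turnaround (C−A): P0=19  P1=4  P2=7  P3=69  P4=9  P5=59  P6=29
Waiting times: P0=10, P1=3, P2=0, P3=51, P4=1, P5=41, P6=13
Average waiting = (10+3+0+51+1+41+13) / 7 = 119/7 = 17.00

17.00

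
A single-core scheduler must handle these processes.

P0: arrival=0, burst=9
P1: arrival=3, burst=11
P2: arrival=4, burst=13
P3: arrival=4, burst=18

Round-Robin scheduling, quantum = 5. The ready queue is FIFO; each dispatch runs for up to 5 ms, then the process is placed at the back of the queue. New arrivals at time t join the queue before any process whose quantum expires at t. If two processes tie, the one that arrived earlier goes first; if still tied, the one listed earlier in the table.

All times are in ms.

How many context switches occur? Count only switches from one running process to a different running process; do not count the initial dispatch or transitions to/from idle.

Schedule: | P0 0-5 | P1 5-10 | P2 10-15 | P3 15-20 | P0 20-24 | P1 24-29 | P2 29-34 | P3 34-39 | P1 39-40 | P2 40-43 | P3 43-51 |
Completion: P0=24  P1=40  P2=43  P3=51
Turnaround (C−A): P0=24  P1=37  P2=39  P3=47

10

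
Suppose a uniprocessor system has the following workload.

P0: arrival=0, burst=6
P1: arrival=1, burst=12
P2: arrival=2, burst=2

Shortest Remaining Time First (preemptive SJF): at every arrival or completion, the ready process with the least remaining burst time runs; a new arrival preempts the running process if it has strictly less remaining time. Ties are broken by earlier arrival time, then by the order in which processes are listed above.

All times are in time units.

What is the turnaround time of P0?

8

Timeline: | P0 0-2 | P2 2-4 | P0 4-8 | P1 8-20 |
Completion: P0=8  P1=20  P2=4
Turnaround (C−A): P0=8  P1=19  P2=2
Turnaround(P0) = completion − arrival = 8 − 0 = 8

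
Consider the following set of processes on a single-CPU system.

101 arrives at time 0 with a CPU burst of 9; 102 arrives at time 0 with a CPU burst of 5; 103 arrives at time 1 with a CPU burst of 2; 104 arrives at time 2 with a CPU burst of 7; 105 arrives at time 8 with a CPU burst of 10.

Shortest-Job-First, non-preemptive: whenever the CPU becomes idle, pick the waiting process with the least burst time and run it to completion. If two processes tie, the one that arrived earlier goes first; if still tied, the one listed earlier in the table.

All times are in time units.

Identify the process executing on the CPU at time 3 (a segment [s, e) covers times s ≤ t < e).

Schedule: | 102 0-5 | 103 5-7 | 104 7-14 | 101 14-23 | 105 23-33 |
Completion: 101=23  102=5  103=7  104=14  105=33

102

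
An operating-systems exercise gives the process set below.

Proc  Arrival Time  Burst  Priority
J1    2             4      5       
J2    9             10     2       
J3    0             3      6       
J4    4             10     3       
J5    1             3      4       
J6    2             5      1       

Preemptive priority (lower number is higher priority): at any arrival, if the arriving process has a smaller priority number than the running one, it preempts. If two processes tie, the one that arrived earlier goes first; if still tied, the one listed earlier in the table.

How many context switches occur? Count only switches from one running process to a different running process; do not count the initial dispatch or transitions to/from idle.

8

Gantt: | J3 0-1 | J5 1-2 | J6 2-7 | J4 7-9 | J2 9-19 | J4 19-27 | J5 27-29 | J1 29-33 | J3 33-35 |
Completion: J1=33  J2=19  J3=35  J4=27  J5=29  J6=7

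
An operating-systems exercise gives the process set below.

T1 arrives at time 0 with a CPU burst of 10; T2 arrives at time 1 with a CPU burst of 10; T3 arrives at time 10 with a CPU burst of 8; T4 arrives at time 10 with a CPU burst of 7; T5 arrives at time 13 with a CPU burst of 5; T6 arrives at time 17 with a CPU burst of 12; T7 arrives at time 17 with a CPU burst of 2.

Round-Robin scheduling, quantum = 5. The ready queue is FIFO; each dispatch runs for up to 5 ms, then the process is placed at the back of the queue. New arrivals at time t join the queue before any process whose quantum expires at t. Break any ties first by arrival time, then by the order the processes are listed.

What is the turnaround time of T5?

22

Timeline: | T1 0-5 | T2 5-10 | T1 10-15 | T3 15-20 | T4 20-25 | T2 25-30 | T5 30-35 | T6 35-40 | T7 40-42 | T3 42-45 | T4 45-47 | T6 47-54 |
Completion: T1=15  T2=30  T3=45  T4=47  T5=35  T6=54  T7=42
Turnaround (C−A): T1=15  T2=29  T3=35  T4=37  T5=22  T6=37  T7=25
Turnaround(T5) = completion − arrival = 35 − 13 = 22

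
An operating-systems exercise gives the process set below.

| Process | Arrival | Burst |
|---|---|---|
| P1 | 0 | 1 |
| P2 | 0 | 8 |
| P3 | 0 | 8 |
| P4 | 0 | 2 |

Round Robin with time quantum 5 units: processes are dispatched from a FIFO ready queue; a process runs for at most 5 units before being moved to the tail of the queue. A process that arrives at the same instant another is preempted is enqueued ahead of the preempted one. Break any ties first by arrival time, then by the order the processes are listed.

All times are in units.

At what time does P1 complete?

Gantt: | P1 0-1 | P2 1-6 | P3 6-11 | P4 11-13 | P2 13-16 | P3 16-19 |
Completion: P1=1  P2=16  P3=19  P4=13
Turnaround (C−A): P1=1  P2=16  P3=19  P4=13

1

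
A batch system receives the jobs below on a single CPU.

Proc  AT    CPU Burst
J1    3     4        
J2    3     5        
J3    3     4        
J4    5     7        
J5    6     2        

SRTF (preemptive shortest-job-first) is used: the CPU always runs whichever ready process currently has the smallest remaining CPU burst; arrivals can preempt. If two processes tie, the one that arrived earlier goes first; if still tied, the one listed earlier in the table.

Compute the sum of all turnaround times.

Gantt: | idle 0-3 | J1 3-7 | J5 7-9 | J3 9-13 | J2 13-18 | J4 18-25 |
Completion: J1=7  J2=18  J3=13  J4=25  J5=9
Turnaround = completion − arrival: J1=4, J2=15, J3=10, J4=20, J5=3
Total turnaround = 4 + 15 + 10 + 20 + 3 = 52

52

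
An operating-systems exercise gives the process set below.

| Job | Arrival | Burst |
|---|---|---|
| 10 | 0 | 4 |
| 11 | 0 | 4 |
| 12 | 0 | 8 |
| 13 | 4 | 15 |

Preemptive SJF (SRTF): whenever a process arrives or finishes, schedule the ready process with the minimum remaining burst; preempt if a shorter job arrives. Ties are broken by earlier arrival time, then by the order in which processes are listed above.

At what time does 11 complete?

8

Gantt: | 10 0-4 | 11 4-8 | 12 8-16 | 13 16-31 |
Completion: 10=4  11=8  12=16  13=31
Turnaround (C−A): 10=4  11=8  12=16  13=27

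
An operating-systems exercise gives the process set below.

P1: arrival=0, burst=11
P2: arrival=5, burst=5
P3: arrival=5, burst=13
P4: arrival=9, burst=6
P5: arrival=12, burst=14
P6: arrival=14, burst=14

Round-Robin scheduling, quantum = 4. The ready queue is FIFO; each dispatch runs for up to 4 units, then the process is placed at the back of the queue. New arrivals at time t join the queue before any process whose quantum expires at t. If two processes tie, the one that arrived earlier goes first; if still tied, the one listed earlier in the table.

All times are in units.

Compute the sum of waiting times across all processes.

Timeline: | P1 0-8 | P2 8-12 | P3 12-16 | P1 16-19 | P4 19-23 | P5 23-27 | P2 27-28 | P6 28-32 | P3 32-36 | P4 36-38 | P5 38-42 | P6 42-46 | P3 46-50 | P5 50-54 | P6 54-58 | P3 58-59 | P5 59-61 | P6 61-63 |
Completion: P1=19  P2=28  P3=59  P4=38  P5=61  P6=63
Turnaround (C−A): P1=19  P2=23  P3=54  P4=29  P5=49  P6=49
Waiting = turnaround − burst: P1=8, P2=18, P3=41, P4=23, P5=35, P6=35
Total waiting = 8 + 18 + 41 + 23 + 35 + 35 = 160

160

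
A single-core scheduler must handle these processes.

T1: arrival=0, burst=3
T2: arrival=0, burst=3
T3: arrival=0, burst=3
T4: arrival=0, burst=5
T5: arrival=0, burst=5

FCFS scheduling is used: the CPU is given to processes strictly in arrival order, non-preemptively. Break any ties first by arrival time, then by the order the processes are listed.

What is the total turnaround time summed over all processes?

51

Schedule: | T1 0-3 | T2 3-6 | T3 6-9 | T4 9-14 | T5 14-19 |
Completion: T1=3  T2=6  T3=9  T4=14  T5=19
Turnaround (C−A): T1=3  T2=6  T3=9  T4=14  T5=19
Turnaround = completion − arrival: T1=3, T2=6, T3=9, T4=14, T5=19
Total turnaround = 3 + 6 + 9 + 14 + 19 = 51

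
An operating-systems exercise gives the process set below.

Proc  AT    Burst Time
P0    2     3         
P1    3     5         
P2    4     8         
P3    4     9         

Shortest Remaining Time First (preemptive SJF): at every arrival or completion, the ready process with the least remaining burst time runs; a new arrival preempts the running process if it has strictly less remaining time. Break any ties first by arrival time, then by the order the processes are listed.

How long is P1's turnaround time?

7

Gantt: | idle 0-2 | P0 2-5 | P1 5-10 | P2 10-18 | P3 18-27 |
Completion: P0=5  P1=10  P2=18  P3=27
Turnaround (C−A): P0=3  P1=7  P2=14  P3=23
Turnaround(P1) = completion − arrival = 10 − 3 = 7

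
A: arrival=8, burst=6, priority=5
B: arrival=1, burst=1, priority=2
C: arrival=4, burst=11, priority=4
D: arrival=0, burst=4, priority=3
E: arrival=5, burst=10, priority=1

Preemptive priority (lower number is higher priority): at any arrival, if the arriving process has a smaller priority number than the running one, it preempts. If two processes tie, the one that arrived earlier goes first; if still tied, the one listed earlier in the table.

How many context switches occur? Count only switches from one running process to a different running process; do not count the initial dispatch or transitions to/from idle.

5

Gantt: | D 0-1 | B 1-2 | D 2-5 | E 5-15 | C 15-26 | A 26-32 |
Completion: A=32  B=2  C=26  D=5  E=15
Turnaround (C−A): A=24  B=1  C=22  D=5  E=10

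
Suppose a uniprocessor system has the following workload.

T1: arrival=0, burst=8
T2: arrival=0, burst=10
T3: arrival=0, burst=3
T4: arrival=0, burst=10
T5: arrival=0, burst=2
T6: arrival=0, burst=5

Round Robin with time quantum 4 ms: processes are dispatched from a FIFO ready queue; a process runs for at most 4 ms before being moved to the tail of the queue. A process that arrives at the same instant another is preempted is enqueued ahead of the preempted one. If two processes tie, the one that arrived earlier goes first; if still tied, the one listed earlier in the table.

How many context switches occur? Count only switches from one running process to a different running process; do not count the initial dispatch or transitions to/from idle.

Gantt: | T1 0-4 | T2 4-8 | T3 8-11 | T4 11-15 | T5 15-17 | T6 17-21 | T1 21-25 | T2 25-29 | T4 29-33 | T6 33-34 | T2 34-36 | T4 36-38 |
Completion: T1=25  T2=36  T3=11  T4=38  T5=17  T6=34

11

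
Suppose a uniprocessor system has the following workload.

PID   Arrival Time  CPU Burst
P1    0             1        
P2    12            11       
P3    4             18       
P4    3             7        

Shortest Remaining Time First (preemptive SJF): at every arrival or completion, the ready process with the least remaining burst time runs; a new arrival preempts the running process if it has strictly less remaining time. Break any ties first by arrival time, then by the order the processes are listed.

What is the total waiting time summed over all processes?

17

Gantt: | P1 0-1 | idle 1-3 | P4 3-10 | P3 10-12 | P2 12-23 | P3 23-39 |
Completion: P1=1  P2=23  P3=39  P4=10
Waiting = turnaround − burst: P1=0, P2=0, P3=17, P4=0
Total waiting = 0 + 0 + 17 + 0 = 17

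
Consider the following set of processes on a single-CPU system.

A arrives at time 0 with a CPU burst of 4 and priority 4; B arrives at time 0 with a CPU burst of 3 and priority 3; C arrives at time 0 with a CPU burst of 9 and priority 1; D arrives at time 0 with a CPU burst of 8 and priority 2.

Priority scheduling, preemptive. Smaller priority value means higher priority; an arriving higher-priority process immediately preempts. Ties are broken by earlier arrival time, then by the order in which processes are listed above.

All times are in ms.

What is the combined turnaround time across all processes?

70

Timeline: | C 0-9 | D 9-17 | B 17-20 | A 20-24 |
Completion: A=24  B=20  C=9  D=17
Turnaround (C−A): A=24  B=20  C=9  D=17
Turnaround = completion − arrival: A=24, B=20, C=9, D=17
Total turnaround = 24 + 20 + 9 + 17 = 70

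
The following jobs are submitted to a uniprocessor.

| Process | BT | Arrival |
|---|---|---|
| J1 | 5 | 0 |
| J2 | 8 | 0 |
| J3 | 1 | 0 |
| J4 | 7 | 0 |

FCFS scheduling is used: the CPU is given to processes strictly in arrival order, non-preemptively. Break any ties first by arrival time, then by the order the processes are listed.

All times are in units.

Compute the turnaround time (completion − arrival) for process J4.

Gantt: | J1 0-5 | J2 5-13 | J3 13-14 | J4 14-21 |
Completion: J1=5  J2=13  J3=14  J4=21
Turnaround (C−A): J1=5  J2=13  J3=14  J4=21
Turnaround(J4) = completion − arrival = 21 − 0 = 21

21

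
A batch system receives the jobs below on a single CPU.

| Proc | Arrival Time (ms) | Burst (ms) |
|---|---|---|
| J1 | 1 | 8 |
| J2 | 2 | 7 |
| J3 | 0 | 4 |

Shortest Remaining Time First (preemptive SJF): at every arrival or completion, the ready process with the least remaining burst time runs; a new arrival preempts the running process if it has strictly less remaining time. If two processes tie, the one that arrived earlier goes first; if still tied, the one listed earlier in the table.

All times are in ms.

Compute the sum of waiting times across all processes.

12

Gantt: | J3 0-4 | J2 4-11 | J1 11-19 |
Completion: J1=19  J2=11  J3=4
Waiting = turnaround − burst: J1=10, J2=2, J3=0
Total waiting = 10 + 2 + 0 = 12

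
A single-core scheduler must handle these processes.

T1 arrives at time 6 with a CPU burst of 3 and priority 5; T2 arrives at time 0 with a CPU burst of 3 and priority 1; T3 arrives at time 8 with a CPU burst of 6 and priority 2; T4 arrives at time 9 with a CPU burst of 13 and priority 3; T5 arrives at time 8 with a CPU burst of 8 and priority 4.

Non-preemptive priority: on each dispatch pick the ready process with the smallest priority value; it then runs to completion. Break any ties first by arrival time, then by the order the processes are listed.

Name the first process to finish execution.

T2

Timeline: | T2 0-3 | idle 3-6 | T1 6-9 | T3 9-15 | T4 15-28 | T5 28-36 |
Completion: T1=9  T2=3  T3=15  T4=28  T5=36
Turnaround (C−A): T1=3  T2=3  T3=7  T4=19  T5=28
Finish order: T2 → T1 → T3 → T4 → T5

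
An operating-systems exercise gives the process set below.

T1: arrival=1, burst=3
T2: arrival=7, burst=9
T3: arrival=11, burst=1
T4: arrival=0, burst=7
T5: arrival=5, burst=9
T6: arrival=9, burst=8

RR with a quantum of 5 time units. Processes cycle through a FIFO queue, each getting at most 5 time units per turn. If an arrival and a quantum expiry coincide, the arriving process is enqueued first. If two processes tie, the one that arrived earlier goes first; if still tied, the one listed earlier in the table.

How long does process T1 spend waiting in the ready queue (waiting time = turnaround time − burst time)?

Gantt: | T4 0-5 | T1 5-8 | T5 8-13 | T4 13-15 | T2 15-20 | T6 20-25 | T3 25-26 | T5 26-30 | T2 30-34 | T6 34-37 |
Completion: T1=8  T2=34  T3=26  T4=15  T5=30  T6=37
Turnaround (C−A): T1=7  T2=27  T3=15  T4=15  T5=25  T6=28
Waiting(T1) = turnaround − burst = 7 − 3 = 4

4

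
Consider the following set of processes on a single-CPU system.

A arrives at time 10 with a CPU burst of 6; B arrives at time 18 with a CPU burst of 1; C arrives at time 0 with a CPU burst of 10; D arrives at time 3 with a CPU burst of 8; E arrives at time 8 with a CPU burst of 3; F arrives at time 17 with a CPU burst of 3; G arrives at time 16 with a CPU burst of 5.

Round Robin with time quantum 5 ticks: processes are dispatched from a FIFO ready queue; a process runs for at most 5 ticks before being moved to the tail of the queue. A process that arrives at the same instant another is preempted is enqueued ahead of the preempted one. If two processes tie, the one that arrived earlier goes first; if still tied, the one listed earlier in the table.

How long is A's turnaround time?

26

Schedule: | C 0-5 | D 5-10 | C 10-15 | E 15-18 | A 18-23 | D 23-26 | G 26-31 | F 31-34 | B 34-35 | A 35-36 |
Completion: A=36  B=35  C=15  D=26  E=18  F=34  G=31
Turnaround(A) = completion − arrival = 36 − 10 = 26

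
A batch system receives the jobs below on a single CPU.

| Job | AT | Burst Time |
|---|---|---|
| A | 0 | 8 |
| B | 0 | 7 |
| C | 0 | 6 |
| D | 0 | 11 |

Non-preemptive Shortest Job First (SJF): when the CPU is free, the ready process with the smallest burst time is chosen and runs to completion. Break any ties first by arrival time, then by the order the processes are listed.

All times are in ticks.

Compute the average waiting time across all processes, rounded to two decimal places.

Schedule: | C 0-6 | B 6-13 | A 13-21 | D 21-32 |
Completion: A=21  B=13  C=6  D=32
Turnaround (C−A): A=21  B=13  C=6  D=32
Waiting times: A=13, B=6, C=0, D=21
Average waiting = (13+6+0+21) / 4 = 40/4 = 10.00

10.00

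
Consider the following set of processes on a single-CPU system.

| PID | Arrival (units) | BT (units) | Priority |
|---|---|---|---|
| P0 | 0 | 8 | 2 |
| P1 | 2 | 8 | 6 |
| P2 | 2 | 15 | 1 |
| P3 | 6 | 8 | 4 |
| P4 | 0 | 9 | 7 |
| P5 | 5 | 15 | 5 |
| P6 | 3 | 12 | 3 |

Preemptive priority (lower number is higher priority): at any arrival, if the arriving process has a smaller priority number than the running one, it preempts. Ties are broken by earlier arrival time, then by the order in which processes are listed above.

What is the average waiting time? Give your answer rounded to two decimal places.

32.00

Timeline: | P0 0-2 | P2 2-17 | P0 17-23 | P6 23-35 | P3 35-43 | P5 43-58 | P1 58-66 | P4 66-75 |
Completion: P0=23  P1=66  P2=17  P3=43  P4=75  P5=58  P6=35
Turnaround (C−A): P0=23  P1=64  P2=15  P3=37  P4=75  P5=53  P6=32
Waiting times: P0=15, P1=56, P2=0, P3=29, P4=66, P5=38, P6=20
Average waiting = (15+56+0+29+66+38+20) / 7 = 224/7 = 32.00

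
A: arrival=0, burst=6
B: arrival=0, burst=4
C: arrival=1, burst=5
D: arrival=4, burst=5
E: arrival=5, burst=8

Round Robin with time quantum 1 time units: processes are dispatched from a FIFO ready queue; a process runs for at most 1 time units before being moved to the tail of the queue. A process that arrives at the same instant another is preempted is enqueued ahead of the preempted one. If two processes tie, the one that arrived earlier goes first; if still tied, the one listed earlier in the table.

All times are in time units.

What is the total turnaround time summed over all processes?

Schedule: | A 0-1 | B 1-2 | C 2-3 | A 3-4 | B 4-5 | C 5-6 | D 6-7 | A 7-8 | E 8-9 | B 9-10 | C 10-11 | D 11-12 | A 12-13 | E 13-14 | B 14-15 | C 15-16 | D 16-17 | A 17-18 | E 18-19 | C 19-20 | D 20-21 | A 21-22 | E 22-23 | D 23-24 | E 24-28 |
Completion: A=22  B=15  C=20  D=24  E=28
Turnaround = completion − arrival: A=22, B=15, C=19, D=20, E=23
Total turnaround = 22 + 15 + 19 + 20 + 23 = 99

99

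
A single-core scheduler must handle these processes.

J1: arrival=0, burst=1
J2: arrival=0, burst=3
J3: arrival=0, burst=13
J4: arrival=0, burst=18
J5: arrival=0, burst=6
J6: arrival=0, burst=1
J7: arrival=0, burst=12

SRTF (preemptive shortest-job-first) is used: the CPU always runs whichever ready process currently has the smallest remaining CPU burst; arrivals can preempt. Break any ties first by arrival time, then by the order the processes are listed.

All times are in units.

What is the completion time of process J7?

Schedule: | J1 0-1 | J6 1-2 | J2 2-5 | J5 5-11 | J7 11-23 | J3 23-36 | J4 36-54 |
Completion: J1=1  J2=5  J3=36  J4=54  J5=11  J6=2  J7=23
Turnaround (C−A): J1=1  J2=5  J3=36  J4=54  J5=11  J6=2  J7=23

23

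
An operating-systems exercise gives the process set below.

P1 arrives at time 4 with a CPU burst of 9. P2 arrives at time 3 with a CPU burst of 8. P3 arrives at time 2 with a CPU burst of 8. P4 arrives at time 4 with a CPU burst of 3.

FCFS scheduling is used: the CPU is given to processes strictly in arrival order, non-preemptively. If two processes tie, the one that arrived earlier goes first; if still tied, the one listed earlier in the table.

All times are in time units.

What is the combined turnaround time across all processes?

72

Schedule: | idle 0-2 | P3 2-10 | P2 10-18 | P1 18-27 | P4 27-30 |
Completion: P1=27  P2=18  P3=10  P4=30
Turnaround (C−A): P1=23  P2=15  P3=8  P4=26
Turnaround = completion − arrival: P1=23, P2=15, P3=8, P4=26
Total turnaround = 23 + 15 + 8 + 26 = 72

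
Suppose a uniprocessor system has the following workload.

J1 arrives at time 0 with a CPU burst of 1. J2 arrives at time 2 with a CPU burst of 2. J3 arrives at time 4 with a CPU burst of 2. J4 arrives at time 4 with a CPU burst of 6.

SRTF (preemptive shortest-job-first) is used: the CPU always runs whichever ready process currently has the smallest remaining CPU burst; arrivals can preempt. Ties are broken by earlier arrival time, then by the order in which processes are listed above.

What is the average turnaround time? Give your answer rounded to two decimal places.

Schedule: | J1 0-1 | idle 1-2 | J2 2-4 | J3 4-6 | J4 6-12 |
Completion: J1=1  J2=4  J3=6  J4=12
Turnaround (C−A): J1=1  J2=2  J3=2  J4=8
Turnaround times: J1=1, J2=2, J3=2, J4=8
Average turnaround = (1+2+2+8) / 4 = 13/4 = 3.25

3.25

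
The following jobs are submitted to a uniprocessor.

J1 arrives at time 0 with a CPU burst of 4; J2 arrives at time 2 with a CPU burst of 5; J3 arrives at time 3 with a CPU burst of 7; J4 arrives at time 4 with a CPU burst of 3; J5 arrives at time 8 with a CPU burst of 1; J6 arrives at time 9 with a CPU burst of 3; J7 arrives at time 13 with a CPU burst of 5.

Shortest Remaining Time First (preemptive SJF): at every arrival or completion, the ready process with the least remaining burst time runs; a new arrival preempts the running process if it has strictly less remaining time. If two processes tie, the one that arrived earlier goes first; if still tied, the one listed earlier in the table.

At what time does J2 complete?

16

Timeline: | J1 0-4 | J4 4-7 | J2 7-8 | J5 8-9 | J6 9-12 | J2 12-16 | J7 16-21 | J3 21-28 |
Completion: J1=4  J2=16  J3=28  J4=7  J5=9  J6=12  J7=21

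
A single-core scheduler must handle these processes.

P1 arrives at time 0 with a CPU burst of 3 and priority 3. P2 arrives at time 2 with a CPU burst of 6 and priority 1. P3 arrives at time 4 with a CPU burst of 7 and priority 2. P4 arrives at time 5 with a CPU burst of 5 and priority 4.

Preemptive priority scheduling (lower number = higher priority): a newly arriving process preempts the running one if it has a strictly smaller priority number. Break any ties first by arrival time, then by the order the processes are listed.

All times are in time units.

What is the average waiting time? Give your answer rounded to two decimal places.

7.00

Schedule: | P1 0-2 | P2 2-8 | P3 8-15 | P1 15-16 | P4 16-21 |
Completion: P1=16  P2=8  P3=15  P4=21
Turnaround (C−A): P1=16  P2=6  P3=11  P4=16
Waiting times: P1=13, P2=0, P3=4, P4=11
Average waiting = (13+0+4+11) / 4 = 28/4 = 7.00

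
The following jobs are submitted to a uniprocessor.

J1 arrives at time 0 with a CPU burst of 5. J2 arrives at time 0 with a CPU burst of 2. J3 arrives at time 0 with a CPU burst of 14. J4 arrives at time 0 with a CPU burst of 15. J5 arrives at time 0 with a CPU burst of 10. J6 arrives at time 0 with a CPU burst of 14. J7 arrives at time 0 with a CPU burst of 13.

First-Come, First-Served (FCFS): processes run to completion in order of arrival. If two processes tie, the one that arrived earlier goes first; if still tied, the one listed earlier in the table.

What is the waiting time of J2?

Gantt: | J1 0-5 | J2 5-7 | J3 7-21 | J4 21-36 | J5 36-46 | J6 46-60 | J7 60-73 |
Completion: J1=5  J2=7  J3=21  J4=36  J5=46  J6=60  J7=73
Waiting(J2) = turnaround − burst = 7 − 2 = 5

5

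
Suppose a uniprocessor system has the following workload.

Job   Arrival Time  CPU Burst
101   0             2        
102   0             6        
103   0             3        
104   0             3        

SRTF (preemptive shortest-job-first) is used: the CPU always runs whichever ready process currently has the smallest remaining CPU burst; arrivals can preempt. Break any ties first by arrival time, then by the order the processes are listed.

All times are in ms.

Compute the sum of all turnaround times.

Timeline: | 101 0-2 | 103 2-5 | 104 5-8 | 102 8-14 |
Completion: 101=2  102=14  103=5  104=8
Turnaround = completion − arrival: 101=2, 102=14, 103=5, 104=8
Total turnaround = 2 + 14 + 5 + 8 = 29

29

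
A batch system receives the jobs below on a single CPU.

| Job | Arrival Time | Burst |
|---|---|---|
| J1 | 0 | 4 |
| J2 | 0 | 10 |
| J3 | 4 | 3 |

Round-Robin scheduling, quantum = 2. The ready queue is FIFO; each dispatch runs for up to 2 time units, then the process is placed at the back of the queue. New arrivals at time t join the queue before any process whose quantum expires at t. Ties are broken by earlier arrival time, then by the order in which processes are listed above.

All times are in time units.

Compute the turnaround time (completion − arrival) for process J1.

Timeline: | J1 0-2 | J2 2-4 | J1 4-6 | J3 6-8 | J2 8-10 | J3 10-11 | J2 11-17 |
Completion: J1=6  J2=17  J3=11
Turnaround (C−A): J1=6  J2=17  J3=7
Turnaround(J1) = completion − arrival = 6 − 0 = 6

6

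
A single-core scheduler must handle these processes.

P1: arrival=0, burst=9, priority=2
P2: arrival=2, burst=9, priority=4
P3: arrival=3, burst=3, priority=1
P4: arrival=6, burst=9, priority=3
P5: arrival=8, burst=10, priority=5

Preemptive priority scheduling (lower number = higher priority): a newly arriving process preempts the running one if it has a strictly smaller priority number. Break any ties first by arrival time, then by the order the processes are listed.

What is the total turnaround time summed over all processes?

Gantt: | P1 0-3 | P3 3-6 | P1 6-12 | P4 12-21 | P2 21-30 | P5 30-40 |
Completion: P1=12  P2=30  P3=6  P4=21  P5=40
Turnaround (C−A): P1=12  P2=28  P3=3  P4=15  P5=32
Turnaround = completion − arrival: P1=12, P2=28, P3=3, P4=15, P5=32
Total turnaround = 12 + 28 + 3 + 15 + 32 = 90

90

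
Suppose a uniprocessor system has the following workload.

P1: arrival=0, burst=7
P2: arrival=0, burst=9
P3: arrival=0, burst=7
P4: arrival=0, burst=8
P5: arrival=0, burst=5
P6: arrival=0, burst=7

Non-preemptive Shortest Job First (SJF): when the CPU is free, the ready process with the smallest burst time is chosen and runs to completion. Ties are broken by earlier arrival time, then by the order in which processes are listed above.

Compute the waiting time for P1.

5

Schedule: | P5 0-5 | P1 5-12 | P3 12-19 | P6 19-26 | P4 26-34 | P2 34-43 |
Completion: P1=12  P2=43  P3=19  P4=34  P5=5  P6=26
Turnaround (C−A): P1=12  P2=43  P3=19  P4=34  P5=5  P6=26
Waiting(P1) = turnaround − burst = 12 − 7 = 5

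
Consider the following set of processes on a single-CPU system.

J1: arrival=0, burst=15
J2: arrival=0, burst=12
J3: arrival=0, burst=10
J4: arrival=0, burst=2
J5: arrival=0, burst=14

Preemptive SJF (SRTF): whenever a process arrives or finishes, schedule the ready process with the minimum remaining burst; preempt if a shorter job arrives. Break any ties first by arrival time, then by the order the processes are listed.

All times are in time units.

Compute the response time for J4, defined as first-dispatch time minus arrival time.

0

Timeline: | J4 0-2 | J3 2-12 | J2 12-24 | J5 24-38 | J1 38-53 |
Completion: J1=53  J2=24  J3=12  J4=2  J5=38
Turnaround (C−A): J1=53  J2=24  J3=12  J4=2  J5=38
Response(J4) = first start − arrival = 0 − 0 = 0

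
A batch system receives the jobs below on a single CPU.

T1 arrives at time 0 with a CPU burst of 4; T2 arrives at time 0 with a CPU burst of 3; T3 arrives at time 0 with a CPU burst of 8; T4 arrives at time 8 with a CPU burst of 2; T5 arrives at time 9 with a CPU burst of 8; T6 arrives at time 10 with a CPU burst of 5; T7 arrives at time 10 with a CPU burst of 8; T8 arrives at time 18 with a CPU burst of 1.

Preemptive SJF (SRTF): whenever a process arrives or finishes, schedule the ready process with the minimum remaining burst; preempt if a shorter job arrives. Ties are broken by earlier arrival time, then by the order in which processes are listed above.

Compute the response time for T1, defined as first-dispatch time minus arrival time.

Timeline: | T2 0-3 | T1 3-7 | T3 7-8 | T4 8-10 | T6 10-15 | T3 15-18 | T8 18-19 | T3 19-23 | T5 23-31 | T7 31-39 |
Completion: T1=7  T2=3  T3=23  T4=10  T5=31  T6=15  T7=39  T8=19
Turnaround (C−A): T1=7  T2=3  T3=23  T4=2  T5=22  T6=5  T7=29  T8=1
Response(T1) = first start − arrival = 3 − 0 = 3

3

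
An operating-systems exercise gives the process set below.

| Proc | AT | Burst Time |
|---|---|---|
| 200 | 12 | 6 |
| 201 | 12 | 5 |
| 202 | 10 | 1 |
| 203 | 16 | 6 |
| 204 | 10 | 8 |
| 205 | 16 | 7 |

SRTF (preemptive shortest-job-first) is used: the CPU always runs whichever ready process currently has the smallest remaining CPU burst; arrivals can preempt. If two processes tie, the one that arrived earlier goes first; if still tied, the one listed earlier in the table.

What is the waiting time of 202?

Schedule: | idle 0-10 | 202 10-11 | 204 11-12 | 201 12-17 | 200 17-23 | 203 23-29 | 204 29-36 | 205 36-43 |
Completion: 200=23  201=17  202=11  203=29  204=36  205=43
Waiting(202) = turnaround − burst = 1 − 1 = 0

0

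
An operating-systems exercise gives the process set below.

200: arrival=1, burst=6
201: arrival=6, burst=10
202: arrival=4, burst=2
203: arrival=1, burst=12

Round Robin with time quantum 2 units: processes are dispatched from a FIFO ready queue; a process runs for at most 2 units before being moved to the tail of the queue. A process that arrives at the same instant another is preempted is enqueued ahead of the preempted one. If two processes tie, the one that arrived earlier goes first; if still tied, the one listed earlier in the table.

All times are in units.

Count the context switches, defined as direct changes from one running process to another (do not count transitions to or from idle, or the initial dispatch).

Timeline: | idle 0-1 | 200 1-3 | 203 3-5 | 200 5-7 | 202 7-9 | 203 9-11 | 201 11-13 | 200 13-15 | 203 15-17 | 201 17-19 | 203 19-21 | 201 21-23 | 203 23-25 | 201 25-27 | 203 27-29 | 201 29-31 |
Completion: 200=15  201=31  202=9  203=29
Turnaround (C−A): 200=14  201=25  202=5  203=28

14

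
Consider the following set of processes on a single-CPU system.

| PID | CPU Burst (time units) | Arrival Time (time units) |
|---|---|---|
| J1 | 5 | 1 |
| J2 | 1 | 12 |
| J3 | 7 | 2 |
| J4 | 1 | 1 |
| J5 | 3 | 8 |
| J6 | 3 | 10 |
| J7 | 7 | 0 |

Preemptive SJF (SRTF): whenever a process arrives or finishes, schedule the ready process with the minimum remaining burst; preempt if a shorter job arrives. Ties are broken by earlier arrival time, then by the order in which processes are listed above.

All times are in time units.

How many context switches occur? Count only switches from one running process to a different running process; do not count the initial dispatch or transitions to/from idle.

9

Timeline: | J7 0-1 | J4 1-2 | J1 2-7 | J7 7-8 | J5 8-11 | J6 11-12 | J2 12-13 | J6 13-15 | J7 15-20 | J3 20-27 |
Completion: J1=7  J2=13  J3=27  J4=2  J5=11  J6=15  J7=20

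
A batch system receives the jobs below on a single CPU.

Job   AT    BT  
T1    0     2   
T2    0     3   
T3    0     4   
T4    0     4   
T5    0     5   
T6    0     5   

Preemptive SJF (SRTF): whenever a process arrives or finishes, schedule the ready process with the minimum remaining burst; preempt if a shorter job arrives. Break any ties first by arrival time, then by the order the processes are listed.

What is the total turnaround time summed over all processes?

70

Gantt: | T1 0-2 | T2 2-5 | T3 5-9 | T4 9-13 | T5 13-18 | T6 18-23 |
Completion: T1=2  T2=5  T3=9  T4=13  T5=18  T6=23
Turnaround = completion − arrival: T1=2, T2=5, T3=9, T4=13, T5=18, T6=23
Total turnaround = 2 + 5 + 9 + 13 + 18 + 23 = 70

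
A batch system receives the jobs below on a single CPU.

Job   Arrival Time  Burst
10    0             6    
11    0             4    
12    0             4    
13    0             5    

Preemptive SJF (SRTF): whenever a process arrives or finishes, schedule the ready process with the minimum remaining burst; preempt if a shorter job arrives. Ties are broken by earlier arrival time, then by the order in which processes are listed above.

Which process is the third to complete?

Schedule: | 11 0-4 | 12 4-8 | 13 8-13 | 10 13-19 |
Completion: 10=19  11=4  12=8  13=13
Turnaround (C−A): 10=19  11=4  12=8  13=13
Finish order: 11 → 12 → 13 → 10

13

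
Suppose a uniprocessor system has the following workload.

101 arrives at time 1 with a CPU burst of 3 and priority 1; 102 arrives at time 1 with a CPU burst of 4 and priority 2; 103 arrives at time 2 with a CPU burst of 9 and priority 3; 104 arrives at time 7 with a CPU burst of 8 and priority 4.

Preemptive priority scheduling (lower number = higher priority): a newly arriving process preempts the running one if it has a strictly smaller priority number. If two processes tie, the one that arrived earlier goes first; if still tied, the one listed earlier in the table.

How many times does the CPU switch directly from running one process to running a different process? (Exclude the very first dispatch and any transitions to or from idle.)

3

Gantt: | idle 0-1 | 101 1-4 | 102 4-8 | 103 8-17 | 104 17-25 |
Completion: 101=4  102=8  103=17  104=25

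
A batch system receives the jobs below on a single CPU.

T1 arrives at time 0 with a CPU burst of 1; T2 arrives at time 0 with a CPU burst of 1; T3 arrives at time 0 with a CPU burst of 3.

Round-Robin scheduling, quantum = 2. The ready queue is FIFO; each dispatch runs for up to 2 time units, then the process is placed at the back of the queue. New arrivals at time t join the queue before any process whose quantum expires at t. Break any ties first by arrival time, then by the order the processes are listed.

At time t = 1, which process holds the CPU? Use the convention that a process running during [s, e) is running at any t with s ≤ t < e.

T2

Gantt: | T1 0-1 | T2 1-2 | T3 2-5 |
Completion: T1=1  T2=2  T3=5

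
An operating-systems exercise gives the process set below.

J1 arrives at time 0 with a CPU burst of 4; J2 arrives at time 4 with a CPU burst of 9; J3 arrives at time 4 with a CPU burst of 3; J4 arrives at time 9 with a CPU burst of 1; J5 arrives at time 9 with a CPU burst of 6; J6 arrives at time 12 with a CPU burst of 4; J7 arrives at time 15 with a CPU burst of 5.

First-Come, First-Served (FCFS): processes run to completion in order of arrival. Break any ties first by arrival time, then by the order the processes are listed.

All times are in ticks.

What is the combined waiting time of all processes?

Schedule: | J1 0-4 | J2 4-13 | J3 13-16 | J4 16-17 | J5 17-23 | J6 23-27 | J7 27-32 |
Completion: J1=4  J2=13  J3=16  J4=17  J5=23  J6=27  J7=32
Turnaround (C−A): J1=4  J2=9  J3=12  J4=8  J5=14  J6=15  J7=17
Waiting = turnaround − burst: J1=0, J2=0, J3=9, J4=7, J5=8, J6=11, J7=12
Total waiting = 0 + 0 + 9 + 7 + 8 + 11 + 12 = 47

47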